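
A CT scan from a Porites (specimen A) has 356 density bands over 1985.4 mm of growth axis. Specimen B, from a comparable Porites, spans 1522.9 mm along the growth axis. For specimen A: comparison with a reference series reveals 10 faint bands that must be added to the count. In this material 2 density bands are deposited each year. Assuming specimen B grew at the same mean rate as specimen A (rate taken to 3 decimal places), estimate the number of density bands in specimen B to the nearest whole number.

281 density bands

Specimen A: true density band count = 356 + 10 = 366.
Specimen A: dividing by 2 density bands per year: 366 / 2 = 183 years.
A: Mean rate = 1985.4 mm / 183 years ≈ 10.849 mm/year.
B spans 1522.9 / 10.849 = 140.37 years; at 2 density bands per year that is 140.37 × 2 ≈ 281 density bands.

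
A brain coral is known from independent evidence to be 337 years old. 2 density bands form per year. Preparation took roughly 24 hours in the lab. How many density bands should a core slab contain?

674 density bands

Expected density bands: 337 × 2 = 674.
So 674 density bands should be present.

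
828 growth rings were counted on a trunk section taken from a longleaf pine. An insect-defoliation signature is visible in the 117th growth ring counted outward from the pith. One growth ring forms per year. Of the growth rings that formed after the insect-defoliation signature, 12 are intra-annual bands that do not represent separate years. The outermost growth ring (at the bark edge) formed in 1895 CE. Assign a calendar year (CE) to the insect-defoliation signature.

1196 CE

828 − 117 = 711 growth rings lie beyond the insect-defoliation signature toward the bark edge.
Excluding 12 false growth rings: 711 − 12 = 699.
1895 − 699 = 1196 CE.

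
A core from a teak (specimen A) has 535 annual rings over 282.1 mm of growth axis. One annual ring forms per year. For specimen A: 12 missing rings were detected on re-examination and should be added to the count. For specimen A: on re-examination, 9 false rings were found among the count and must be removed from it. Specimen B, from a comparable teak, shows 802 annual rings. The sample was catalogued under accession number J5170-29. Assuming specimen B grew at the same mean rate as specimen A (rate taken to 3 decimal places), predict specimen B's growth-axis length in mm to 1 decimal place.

420.2 mm

Specimen A: after corrections the count is 535 − 9 + 12 = 538 annual rings.
A: Extension rate ≈ 282.1 / 538 = 0.524 mm per year.
B's length ≈ 0.524 × 802 = 420.2 mm.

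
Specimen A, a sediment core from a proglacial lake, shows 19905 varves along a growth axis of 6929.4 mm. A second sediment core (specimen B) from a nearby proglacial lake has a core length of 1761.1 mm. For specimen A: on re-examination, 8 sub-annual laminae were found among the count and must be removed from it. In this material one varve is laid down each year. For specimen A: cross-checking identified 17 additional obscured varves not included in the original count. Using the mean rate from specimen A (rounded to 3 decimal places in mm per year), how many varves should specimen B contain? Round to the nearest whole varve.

5061 varves

Specimen A: correcting the raw count gives 19905 − 8 + 17 = 19914 true varves.
A: 6929.4 mm over 19914 years gives 6929.4 / 19914 ≈ 0.348 mm/yr.
For B, 1761.1 / 0.348 = 5060.63 years ≈ 5061 varves.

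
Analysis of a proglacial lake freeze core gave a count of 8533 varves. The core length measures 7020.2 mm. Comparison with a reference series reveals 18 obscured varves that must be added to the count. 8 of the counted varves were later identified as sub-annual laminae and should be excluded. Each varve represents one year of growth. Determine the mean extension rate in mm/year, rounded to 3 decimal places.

True varve count = 8533 − 8 + 18 = 8543.
7020.2 mm over 8543 years gives 7020.2 / 8543 ≈ 0.822 mm/year.

0.822 mm/year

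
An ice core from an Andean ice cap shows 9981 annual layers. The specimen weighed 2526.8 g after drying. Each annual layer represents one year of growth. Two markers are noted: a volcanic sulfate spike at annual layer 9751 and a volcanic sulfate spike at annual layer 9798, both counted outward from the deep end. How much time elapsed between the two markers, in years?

47 years

The two markers are separated by 9798 − 9751 = 47 annual layers.
At one annual layer per year, 47 years elapsed between them.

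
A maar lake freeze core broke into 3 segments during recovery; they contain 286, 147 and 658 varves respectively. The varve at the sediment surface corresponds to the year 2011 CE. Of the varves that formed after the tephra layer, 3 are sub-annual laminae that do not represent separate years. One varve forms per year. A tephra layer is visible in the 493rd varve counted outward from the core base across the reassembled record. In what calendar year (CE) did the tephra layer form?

Total varves = 286 + 147 + 658 = 1091.
1091 − 493 = 598 varves lie beyond the tephra layer toward the sediment surface.
Removing the 3 false varves leaves 598 − 3 = 595 true varves beyond the tephra layer.
2011 − 595 = 1416 CE.

1416 CE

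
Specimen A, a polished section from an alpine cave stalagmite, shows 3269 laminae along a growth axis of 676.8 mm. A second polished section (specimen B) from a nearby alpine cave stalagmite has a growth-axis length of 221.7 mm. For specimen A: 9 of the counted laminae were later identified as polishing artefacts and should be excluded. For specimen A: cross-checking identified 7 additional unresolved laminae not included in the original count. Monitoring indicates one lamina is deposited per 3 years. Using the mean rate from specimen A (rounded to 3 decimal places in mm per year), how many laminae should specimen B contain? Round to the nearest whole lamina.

1071 laminae

Specimen A: correcting the raw count gives 3269 − 9 + 7 = 3267 true laminae.
Specimen A: at 3 years per lamina, 3267 × 3 = 9801 years.
A: Extension rate ≈ 676.8 / 9801 = 0.069 mm per year.
Specimen B: 221.7 mm / 0.069 mm per year = 3213.04 years; at 3 years per lamina that is 3213.04 / 3 ≈ 1071 laminae.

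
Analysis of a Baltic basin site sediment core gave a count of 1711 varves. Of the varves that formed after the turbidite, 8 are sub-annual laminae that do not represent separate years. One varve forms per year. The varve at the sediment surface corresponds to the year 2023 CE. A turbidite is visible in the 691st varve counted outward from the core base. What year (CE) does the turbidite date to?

1011 CE

1711 − 691 = 1020 varves lie beyond the turbidite toward the sediment surface.
Removing the 8 false varves leaves 1020 − 8 = 1012 true varves beyond the turbidite.
Counting back 1012 years from 2023 CE places the turbidite in 2023 − 1012 = 1011 CE.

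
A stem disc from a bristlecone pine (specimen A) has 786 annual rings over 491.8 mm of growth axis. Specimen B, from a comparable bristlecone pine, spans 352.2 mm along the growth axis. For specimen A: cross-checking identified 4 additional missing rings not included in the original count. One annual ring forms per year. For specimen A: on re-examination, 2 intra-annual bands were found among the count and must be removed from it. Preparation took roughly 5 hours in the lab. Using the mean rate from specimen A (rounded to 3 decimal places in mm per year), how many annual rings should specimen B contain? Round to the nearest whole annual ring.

564 annual rings

Specimen A: true annual ring count = 786 − 2 + 4 = 788.
A: Mean rate = 491.8 mm / 788 years ≈ 0.624 mm/yr.
Specimen B: 352.2 mm / 0.624 mm per year = 564.42 years ≈ 564 annual rings.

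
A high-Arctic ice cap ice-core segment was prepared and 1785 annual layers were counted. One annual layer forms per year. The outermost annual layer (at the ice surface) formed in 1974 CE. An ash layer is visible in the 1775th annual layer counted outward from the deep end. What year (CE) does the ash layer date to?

1964 CE

Between annual layer 1775 and the ice surface there are 1785 − 1775 = 10 annual layers.
1974 − 10 = 1964 CE.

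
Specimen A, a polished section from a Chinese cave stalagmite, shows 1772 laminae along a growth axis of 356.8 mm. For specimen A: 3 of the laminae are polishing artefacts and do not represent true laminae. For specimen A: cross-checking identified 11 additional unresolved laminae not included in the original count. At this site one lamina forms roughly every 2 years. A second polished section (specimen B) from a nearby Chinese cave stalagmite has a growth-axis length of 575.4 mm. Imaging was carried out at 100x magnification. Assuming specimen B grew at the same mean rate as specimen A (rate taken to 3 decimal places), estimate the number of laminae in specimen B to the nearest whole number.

2877 laminae

Specimen A: correcting the raw count gives 1772 − 3 + 11 = 1780 true laminae.
Specimen A: 1780 laminae at 2 years each span 1780 × 2 = 3560 years.
A: Extension rate ≈ 356.8 / 3560 = 0.100 mm/year.
B spans 575.4 / 0.100 = 5754.00 years; at 2 years per lamina that is 5754.00 / 2 ≈ 2877 laminae.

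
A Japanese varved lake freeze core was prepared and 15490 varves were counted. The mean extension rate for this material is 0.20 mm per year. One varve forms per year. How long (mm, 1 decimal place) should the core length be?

3098.0 mm

The record spans 15490 years at 0.20 mm per year.
15490 years at 0.20 mm/year gives 0.20 × 15490 = 3098.0 mm.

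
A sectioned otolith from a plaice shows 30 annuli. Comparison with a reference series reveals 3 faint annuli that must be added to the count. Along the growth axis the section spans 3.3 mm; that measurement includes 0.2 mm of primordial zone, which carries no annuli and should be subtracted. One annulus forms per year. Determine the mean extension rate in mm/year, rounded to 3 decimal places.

True annulus count = 30 + 3 = 33.
The growth record spans 3.3 − 0.2 = 3.1 mm.
Mean rate = 3.1 mm / 33 years ≈ 0.094 mm/year.

0.094 mm/year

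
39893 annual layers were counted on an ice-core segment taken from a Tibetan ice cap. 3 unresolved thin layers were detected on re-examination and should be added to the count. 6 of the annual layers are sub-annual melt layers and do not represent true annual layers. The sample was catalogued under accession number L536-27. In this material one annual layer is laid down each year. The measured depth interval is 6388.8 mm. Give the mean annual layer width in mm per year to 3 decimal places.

0.160 mm per year

Adjusted count: 39893 − 6 + 3 = 39890 annual layers.
Mean rate = 6388.8 mm / 39890 years ≈ 0.160 mm per year.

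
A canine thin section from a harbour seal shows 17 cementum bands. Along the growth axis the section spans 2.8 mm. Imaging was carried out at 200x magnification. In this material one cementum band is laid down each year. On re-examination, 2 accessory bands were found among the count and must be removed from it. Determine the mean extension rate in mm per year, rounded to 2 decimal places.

Correcting the raw count gives 17 − 2 = 15 true cementum bands.
Extension rate ≈ 2.8 / 15 = 0.19 mm per year.

0.19 mm per year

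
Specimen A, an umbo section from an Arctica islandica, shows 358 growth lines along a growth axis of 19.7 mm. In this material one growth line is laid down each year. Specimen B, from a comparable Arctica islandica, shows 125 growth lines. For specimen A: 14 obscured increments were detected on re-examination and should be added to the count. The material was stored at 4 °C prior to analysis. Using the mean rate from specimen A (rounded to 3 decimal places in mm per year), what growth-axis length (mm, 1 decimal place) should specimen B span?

6.6 mm

Specimen A: after corrections the count is 358 + 14 = 372 growth lines.
A: 19.7 mm over 372 years gives 19.7 / 372 ≈ 0.053 mm/year.
For B, 0.053 mm/year × 125 years = 6.6 mm.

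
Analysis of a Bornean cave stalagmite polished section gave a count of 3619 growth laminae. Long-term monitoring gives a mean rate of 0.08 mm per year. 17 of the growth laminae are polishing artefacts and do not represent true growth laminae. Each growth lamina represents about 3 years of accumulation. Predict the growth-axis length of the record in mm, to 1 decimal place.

864.5 mm

Correcting the raw count gives 3619 − 17 = 3602 true growth laminae.
3602 growth laminae at 3 years each span 3602 × 3 = 10806 years.
Length ≈ 0.08 × 10806 = 864.5 mm.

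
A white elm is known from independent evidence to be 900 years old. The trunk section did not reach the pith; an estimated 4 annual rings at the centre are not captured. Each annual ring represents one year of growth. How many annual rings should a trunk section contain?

One annual ring per year gives 900 annual rings over 900 years.
900 − 4 missed = 896 annual rings expected in the prepared section.

896 annual rings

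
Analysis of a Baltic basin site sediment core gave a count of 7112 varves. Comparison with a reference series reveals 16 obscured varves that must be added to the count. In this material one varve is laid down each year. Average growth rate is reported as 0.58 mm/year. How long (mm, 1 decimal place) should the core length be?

Correcting the raw count gives 7112 + 16 = 7128 true varves.
7128 years at 0.58 mm/year gives 0.58 × 7128 = 4134.2 mm.

4134.2 mm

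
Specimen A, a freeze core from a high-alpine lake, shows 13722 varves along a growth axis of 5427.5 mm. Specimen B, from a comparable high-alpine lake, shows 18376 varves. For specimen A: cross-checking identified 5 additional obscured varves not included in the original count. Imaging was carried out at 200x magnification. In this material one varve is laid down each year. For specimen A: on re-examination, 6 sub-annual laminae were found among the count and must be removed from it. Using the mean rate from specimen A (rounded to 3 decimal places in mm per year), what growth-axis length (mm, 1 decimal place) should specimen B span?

Specimen A: adjusted count: 13722 − 6 + 5 = 13721 varves.
A: Extension rate ≈ 5427.5 / 13721 = 0.396 mm/year.
Length of B = 0.396 × 18376 = 7276.9 mm.

7276.9 mm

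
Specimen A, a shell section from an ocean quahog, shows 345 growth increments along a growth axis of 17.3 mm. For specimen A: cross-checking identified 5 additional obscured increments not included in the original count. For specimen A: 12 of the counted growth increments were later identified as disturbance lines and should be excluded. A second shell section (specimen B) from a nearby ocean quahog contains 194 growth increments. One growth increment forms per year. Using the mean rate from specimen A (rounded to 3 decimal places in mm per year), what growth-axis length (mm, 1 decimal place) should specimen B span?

Specimen A: correcting the raw count gives 345 − 12 + 5 = 338 true growth increments.
A: Mean rate = 17.3 mm / 338 years ≈ 0.051 mm/year.
Length of B = 0.051 × 194 = 9.9 mm.

9.9 mm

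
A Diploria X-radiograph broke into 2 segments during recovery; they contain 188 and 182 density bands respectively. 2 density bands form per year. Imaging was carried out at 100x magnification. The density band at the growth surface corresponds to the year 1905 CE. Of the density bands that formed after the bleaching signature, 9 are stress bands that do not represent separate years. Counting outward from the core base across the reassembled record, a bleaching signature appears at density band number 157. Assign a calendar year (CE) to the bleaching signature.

1803 CE

Total density bands = 188 + 182 = 370.
Between density band 157 and the growth surface there are 370 − 157 = 213 density bands.
Removing the 9 false density bands leaves 213 − 9 = 204 true density bands beyond the bleaching signature.
Dividing by 2 density bands per year: 204 / 2 = 102 years.
Counting back 102 years from 1905 CE places the bleaching signature in 1905 − 102 = 1803 CE.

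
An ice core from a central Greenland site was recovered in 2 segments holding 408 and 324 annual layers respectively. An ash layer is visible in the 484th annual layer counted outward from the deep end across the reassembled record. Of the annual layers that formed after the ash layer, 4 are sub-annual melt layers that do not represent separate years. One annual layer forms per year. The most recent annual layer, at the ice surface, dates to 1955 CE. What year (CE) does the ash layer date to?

Total annual layers = 408 + 324 = 732.
Between annual layer 484 and the ice surface there are 732 − 484 = 248 annual layers.
Removing the 4 false annual layers leaves 248 − 4 = 244 true annual layers beyond the ash layer.
The annual layer at the ice surface is 1955 CE, so the ash layer dates to 1955 − 244 = 1711 CE.

1711 CE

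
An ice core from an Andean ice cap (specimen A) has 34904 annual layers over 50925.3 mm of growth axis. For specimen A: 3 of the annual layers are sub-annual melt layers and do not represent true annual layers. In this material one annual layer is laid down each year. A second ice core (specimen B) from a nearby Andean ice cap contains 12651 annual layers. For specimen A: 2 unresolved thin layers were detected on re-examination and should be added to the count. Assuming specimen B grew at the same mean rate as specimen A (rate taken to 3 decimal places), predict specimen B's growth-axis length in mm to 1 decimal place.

18457.8 mm

Specimen A: true annual layer count = 34904 − 3 + 2 = 34903.
A: Mean rate = 50925.3 mm / 34903 years ≈ 1.459 mm/yr.
B's length ≈ 1.459 × 12651 = 18457.8 mm.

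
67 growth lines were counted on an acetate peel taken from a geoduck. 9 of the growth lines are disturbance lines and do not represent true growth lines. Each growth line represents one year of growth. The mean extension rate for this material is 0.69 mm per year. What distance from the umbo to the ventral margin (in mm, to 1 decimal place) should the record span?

After corrections the count is 67 − 9 = 58 growth lines.
Length ≈ 0.69 × 58 = 40.0 mm.

40.0 mm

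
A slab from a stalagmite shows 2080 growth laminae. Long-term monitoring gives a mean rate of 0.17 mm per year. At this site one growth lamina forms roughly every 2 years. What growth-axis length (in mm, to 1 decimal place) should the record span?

Multiplying by 2 years per growth lamina: 2080 × 2 = 4160 years.
4160 years at 0.17 mm/year gives 0.17 × 4160 = 707.2 mm.

707.2 mm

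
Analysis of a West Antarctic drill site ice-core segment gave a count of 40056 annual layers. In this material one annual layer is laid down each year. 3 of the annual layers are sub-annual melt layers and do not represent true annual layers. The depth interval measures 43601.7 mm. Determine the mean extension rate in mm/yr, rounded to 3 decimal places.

Adjusted count: 40056 − 3 = 40053 annual layers.
Mean rate = 43601.7 mm / 40053 years ≈ 1.089 mm/yr.

1.089 mm/yr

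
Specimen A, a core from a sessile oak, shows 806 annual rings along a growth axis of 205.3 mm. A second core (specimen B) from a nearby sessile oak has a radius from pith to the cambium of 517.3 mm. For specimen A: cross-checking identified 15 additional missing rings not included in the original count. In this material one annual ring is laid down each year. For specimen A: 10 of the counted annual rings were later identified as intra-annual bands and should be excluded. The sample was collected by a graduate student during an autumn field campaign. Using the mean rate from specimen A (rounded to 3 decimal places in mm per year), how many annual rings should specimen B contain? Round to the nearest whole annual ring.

2045 annual rings

Specimen A: after corrections the count is 806 − 10 + 15 = 811 annual rings.
A: Extension rate ≈ 205.3 / 811 = 0.253 mm/yr.
For B, 517.3 / 0.253 = 2044.66 years ≈ 2045 annual rings.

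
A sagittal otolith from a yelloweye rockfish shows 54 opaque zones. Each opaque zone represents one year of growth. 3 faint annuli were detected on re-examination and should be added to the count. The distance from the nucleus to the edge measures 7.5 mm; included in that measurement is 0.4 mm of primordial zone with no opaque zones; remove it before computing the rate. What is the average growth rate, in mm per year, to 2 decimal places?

Correcting the raw count gives 54 + 3 = 57 true opaque zones.
Removing the 0.4 mm offcut leaves 7.5 − 0.4 = 7.1 mm.
Mean rate = 7.1 mm / 57 years ≈ 0.12 mm per year.

0.12 mm per year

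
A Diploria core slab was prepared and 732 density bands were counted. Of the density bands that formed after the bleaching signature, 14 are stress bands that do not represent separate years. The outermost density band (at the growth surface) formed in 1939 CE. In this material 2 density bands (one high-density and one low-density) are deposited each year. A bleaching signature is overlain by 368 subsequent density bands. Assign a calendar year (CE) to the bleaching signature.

1762 CE

There are 368 density bands younger than the bleaching signature.
Removing the 14 false density bands leaves 368 − 14 = 354 true density bands beyond the bleaching signature.
354 density bands at 2 per year is 354 / 2 = 177 years.
Counting back 177 years from 1939 CE places the bleaching signature in 1939 − 177 = 1762 CE.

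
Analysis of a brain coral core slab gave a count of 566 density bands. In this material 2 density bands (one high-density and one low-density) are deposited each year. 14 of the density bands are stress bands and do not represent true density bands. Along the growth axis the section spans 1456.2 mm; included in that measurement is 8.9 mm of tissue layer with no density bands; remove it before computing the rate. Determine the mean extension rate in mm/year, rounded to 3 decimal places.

5.244 mm/year

True density band count = 566 − 14 = 552.
552 density bands at 2 per year is 552 / 2 = 276 years.
Net length = 1456.2 − 8.9 = 1447.3 mm.
Extension rate ≈ 1447.3 / 276 = 5.244 mm/year.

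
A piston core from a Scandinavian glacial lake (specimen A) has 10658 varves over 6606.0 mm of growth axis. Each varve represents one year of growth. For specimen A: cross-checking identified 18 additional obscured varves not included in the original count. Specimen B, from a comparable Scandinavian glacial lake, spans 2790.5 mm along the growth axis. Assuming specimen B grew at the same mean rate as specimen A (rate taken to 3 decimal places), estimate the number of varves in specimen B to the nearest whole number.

Specimen A: correcting the raw count gives 10658 + 18 = 10676 true varves.
A: 6606.0 mm over 10676 years gives 6606.0 / 10676 ≈ 0.619 mm per year.
B spans 2790.5 / 0.619 = 4508.08 years ≈ 4508 varves.

4508 varves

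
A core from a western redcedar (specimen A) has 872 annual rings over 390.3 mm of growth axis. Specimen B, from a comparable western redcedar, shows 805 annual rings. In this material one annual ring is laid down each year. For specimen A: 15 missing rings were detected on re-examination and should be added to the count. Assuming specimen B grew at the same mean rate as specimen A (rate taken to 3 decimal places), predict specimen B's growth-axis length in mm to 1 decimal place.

Specimen A: correcting the raw count gives 872 + 15 = 887 true annual rings.
A: Extension rate ≈ 390.3 / 887 = 0.440 mm/yr.
B's length ≈ 0.440 × 805 = 354.2 mm.

354.2 mm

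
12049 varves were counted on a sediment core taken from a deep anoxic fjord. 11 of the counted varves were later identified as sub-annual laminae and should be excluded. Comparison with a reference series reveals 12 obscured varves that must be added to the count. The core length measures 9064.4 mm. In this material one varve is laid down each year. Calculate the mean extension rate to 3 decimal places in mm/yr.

0.752 mm/yr

True varve count = 12049 − 11 + 12 = 12050.
Extension rate ≈ 9064.4 / 12050 = 0.752 mm/yr.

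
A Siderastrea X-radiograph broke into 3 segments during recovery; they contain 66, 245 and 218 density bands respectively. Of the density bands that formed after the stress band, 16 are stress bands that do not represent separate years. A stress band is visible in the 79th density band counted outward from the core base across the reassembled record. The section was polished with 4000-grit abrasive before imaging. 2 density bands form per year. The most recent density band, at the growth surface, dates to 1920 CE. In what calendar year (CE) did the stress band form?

Total density bands = 66 + 245 + 218 = 529.
529 − 79 = 450 density bands lie beyond the stress band toward the growth surface.
450 − 16 false = 434 true density bands after the stress band.
With 2 density bands per year, 434 / 2 = 217 years.
Counting back 217 years from 1920 CE places the stress band in 1920 − 217 = 1703 CE.

1703 CE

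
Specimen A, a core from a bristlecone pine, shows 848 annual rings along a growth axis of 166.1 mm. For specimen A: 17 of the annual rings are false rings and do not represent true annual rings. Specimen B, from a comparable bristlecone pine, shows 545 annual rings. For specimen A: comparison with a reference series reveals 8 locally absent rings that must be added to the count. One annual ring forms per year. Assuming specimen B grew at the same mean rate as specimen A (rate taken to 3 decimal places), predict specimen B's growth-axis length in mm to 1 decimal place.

107.9 mm

Specimen A: correcting the raw count gives 848 − 17 + 8 = 839 true annual rings.
A: Extension rate ≈ 166.1 / 839 = 0.198 mm/year.
Length of B = 0.198 × 545 = 107.9 mm.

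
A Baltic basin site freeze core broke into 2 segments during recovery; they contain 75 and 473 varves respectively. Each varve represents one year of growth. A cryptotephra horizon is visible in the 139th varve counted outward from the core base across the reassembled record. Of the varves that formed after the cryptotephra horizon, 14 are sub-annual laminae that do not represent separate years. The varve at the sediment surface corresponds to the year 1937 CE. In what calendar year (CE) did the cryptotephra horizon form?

Total varves = 75 + 473 = 548.
548 − 139 = 409 varves lie beyond the cryptotephra horizon toward the sediment surface.
Removing the 14 false varves leaves 409 − 14 = 395 true varves beyond the cryptotephra horizon.
Counting back 395 years from 1937 CE places the cryptotephra horizon in 1937 − 395 = 1542 CE.

1542 CE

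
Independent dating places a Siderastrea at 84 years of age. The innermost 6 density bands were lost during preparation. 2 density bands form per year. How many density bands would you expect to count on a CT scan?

With 2 density bands per year, 84 years would produce 84 × 2 = 168 density bands.
Less the 6 uncaptured density bands: 168 − 6 = 162.

162 density bands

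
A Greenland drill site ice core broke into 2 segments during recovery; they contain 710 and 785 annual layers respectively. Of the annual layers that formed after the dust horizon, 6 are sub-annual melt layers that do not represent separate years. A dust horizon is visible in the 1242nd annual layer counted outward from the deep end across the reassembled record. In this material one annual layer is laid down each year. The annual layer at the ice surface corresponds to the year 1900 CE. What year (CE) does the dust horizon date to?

Total annual layers = 710 + 785 = 1495.
The dust horizon sits at annual layer 1242 from the deep end, so 1495 − 1242 = 253 annual layers formed after it.
253 − 6 false = 247 true annual layers after the dust horizon.
The annual layer at the ice surface is 1900 CE, so the dust horizon dates to 1900 − 247 = 1653 CE.

1653 CE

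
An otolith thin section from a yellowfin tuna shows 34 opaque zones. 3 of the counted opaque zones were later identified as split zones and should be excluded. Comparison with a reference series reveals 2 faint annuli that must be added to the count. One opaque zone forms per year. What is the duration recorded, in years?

True opaque zone count = 34 − 3 + 2 = 33.
One opaque zone per year makes the duration 33 years.

33 yr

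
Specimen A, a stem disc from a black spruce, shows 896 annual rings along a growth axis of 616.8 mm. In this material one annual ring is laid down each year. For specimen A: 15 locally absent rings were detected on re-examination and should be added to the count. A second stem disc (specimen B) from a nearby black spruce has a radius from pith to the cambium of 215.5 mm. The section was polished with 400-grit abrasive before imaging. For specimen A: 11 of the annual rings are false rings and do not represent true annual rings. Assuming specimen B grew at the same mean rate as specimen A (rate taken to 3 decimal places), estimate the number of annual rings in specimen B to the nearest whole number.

315 annual rings

Specimen A: after corrections the count is 896 − 11 + 15 = 900 annual rings.
A: Extension rate ≈ 616.8 / 900 = 0.685 mm/yr.
B spans 215.5 / 0.685 = 314.60 years ≈ 315 annual rings.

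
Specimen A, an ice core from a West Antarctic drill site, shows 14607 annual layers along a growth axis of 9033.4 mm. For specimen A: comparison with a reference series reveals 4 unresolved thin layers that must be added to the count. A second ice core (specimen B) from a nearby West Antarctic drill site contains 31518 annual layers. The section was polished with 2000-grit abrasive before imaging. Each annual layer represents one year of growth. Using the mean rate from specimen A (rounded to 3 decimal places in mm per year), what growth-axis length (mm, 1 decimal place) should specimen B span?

Specimen A: true annual layer count = 14607 + 4 = 14611.
A: 9033.4 mm over 14611 years gives 9033.4 / 14611 ≈ 0.618 mm per year.
For B, 0.618 mm/year × 31518 years = 19478.1 mm.

19478.1 mm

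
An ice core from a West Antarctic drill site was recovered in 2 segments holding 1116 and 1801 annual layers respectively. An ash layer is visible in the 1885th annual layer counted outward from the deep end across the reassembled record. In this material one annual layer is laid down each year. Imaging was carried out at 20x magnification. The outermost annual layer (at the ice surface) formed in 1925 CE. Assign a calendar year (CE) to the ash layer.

Total annual layers = 1116 + 1801 = 2917.
The ash layer sits at annual layer 1885 from the deep end, so 2917 − 1885 = 1032 annual layers formed after it.
1925 − 1032 = 893 CE.

893 CE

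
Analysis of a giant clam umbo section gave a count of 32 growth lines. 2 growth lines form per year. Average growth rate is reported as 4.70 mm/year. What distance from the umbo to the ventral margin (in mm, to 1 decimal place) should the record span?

32 growth lines at 2 per year is 32 / 2 = 16 years.
Length ≈ 4.70 × 16 = 75.2 mm.

75.2 mm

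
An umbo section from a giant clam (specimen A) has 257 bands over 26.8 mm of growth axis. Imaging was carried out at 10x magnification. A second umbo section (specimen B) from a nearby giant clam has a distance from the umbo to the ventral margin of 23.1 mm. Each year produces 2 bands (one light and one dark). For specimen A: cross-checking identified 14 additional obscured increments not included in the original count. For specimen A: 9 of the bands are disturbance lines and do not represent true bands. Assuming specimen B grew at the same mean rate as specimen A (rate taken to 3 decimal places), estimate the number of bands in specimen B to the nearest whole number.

225 bands

Specimen A: true band count = 257 − 9 + 14 = 262.
Specimen A: with 2 bands per year, 262 / 2 = 131 years.
A: 26.8 mm over 131 years gives 26.8 / 131 ≈ 0.205 mm/yr.
B spans 23.1 / 0.205 = 112.68 years; at 2 bands per year that is 112.68 × 2 ≈ 225 bands.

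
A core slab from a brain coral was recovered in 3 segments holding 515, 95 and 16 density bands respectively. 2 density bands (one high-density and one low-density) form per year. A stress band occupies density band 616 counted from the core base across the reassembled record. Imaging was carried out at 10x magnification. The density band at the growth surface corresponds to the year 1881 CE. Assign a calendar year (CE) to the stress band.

1876 CE

Total density bands = 515 + 95 + 16 = 626.
626 − 616 = 10 density bands lie beyond the stress band toward the growth surface.
With 2 density bands per year, 10 / 2 = 5 years.
The density band at the growth surface is 1881 CE, so the stress band dates to 1881 − 5 = 1876 CE.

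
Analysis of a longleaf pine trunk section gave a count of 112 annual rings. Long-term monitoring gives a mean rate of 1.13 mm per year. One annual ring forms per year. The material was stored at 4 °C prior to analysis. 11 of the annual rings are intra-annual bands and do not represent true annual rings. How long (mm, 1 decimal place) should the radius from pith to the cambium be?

114.1 mm

True annual ring count = 112 − 11 = 101.
101 years at 1.13 mm/year gives 1.13 × 101 = 114.1 mm.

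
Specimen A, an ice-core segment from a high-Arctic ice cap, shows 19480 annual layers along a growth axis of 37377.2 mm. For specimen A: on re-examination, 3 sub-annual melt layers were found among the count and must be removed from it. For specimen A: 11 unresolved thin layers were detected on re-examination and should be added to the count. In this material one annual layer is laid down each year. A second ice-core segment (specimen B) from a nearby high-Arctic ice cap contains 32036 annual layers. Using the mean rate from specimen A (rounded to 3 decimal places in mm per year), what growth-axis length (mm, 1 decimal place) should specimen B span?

Specimen A: adjusted count: 19480 − 3 + 11 = 19488 annual layers.
A: Mean rate = 37377.2 mm / 19488 years ≈ 1.918 mm/yr.
B's length ≈ 1.918 × 32036 = 61445.0 mm.

61445.0 mm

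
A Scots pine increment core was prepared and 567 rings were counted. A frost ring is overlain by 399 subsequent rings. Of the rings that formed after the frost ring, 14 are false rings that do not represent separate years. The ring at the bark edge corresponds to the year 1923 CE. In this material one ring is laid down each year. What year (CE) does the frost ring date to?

1538 CE

399 rings post-date the frost ring.
Excluding 14 false rings: 399 − 14 = 385.
Counting back 385 years from 1923 CE places the frost ring in 1923 − 385 = 1538 CE.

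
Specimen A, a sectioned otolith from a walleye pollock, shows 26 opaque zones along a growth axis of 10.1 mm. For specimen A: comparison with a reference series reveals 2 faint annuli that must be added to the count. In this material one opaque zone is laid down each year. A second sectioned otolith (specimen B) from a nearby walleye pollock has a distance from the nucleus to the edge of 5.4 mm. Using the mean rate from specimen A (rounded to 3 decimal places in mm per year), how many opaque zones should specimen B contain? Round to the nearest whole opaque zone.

Specimen A: adjusted count: 26 + 2 = 28 opaque zones.
A: Mean rate = 10.1 mm / 28 years ≈ 0.361 mm/year.
Specimen B: 5.4 mm / 0.361 mm per year = 14.96 years ≈ 15 opaque zones.

15 opaque zones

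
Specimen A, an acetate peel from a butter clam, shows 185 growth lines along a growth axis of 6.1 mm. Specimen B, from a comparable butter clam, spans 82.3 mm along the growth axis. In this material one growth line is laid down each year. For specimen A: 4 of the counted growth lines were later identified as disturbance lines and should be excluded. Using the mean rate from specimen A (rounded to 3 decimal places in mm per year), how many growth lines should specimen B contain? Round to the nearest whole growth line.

Specimen A: after corrections the count is 185 − 4 = 181 growth lines.
A: 6.1 mm over 181 years gives 6.1 / 181 ≈ 0.034 mm/year.
B spans 82.3 / 0.034 = 2420.59 years ≈ 2421 growth lines.

2421 growth lines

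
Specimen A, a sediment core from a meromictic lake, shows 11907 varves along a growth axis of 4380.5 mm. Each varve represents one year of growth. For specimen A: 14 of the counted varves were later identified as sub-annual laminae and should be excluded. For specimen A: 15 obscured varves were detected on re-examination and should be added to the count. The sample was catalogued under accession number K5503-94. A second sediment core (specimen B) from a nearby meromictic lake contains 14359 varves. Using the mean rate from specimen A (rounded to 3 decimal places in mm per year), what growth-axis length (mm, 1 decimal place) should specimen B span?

5284.1 mm

Specimen A: true varve count = 11907 − 14 + 15 = 11908.
A: Mean rate = 4380.5 mm / 11908 years ≈ 0.368 mm per year.
B's length ≈ 0.368 × 14359 = 5284.1 mm.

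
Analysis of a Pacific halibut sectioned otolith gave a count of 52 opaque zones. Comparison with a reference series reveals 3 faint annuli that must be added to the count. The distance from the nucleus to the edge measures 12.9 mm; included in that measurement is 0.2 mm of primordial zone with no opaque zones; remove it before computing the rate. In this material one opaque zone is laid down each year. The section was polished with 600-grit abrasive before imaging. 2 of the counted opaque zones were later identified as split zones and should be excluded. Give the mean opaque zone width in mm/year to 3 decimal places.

Correcting the raw count gives 52 − 2 + 3 = 53 true opaque zones.
Net length = 12.9 − 0.2 = 12.7 mm.
Extension rate ≈ 12.7 / 53 = 0.240 mm/year.

0.240 mm/year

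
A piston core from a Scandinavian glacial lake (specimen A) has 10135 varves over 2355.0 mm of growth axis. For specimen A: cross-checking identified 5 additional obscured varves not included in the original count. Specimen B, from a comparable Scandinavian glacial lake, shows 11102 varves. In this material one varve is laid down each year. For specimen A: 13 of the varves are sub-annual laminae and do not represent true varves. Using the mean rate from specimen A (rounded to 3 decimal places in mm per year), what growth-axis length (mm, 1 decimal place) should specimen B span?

2586.8 mm

Specimen A: after corrections the count is 10135 − 13 + 5 = 10127 varves.
A: 2355.0 mm over 10127 years gives 2355.0 / 10127 ≈ 0.233 mm per year.
For B, 0.233 mm/year × 11102 years = 2586.8 mm.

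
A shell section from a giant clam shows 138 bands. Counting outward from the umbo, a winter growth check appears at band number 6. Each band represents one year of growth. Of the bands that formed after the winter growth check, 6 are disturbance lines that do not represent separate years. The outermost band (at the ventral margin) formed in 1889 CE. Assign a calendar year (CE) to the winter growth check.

1763 CE

Between band 6 and the ventral margin there are 138 − 6 = 132 bands.
132 − 6 false = 126 true bands after the winter growth check.
The band at the ventral margin is 1889 CE, so the winter growth check dates to 1889 − 126 = 1763 CE.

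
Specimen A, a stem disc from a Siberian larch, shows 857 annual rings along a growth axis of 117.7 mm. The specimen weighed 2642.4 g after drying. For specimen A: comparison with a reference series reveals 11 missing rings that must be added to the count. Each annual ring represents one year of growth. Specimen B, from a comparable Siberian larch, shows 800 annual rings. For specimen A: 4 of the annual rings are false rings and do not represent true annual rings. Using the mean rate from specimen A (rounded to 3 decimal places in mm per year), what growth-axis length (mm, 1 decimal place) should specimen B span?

Specimen A: adjusted count: 857 − 4 + 11 = 864 annual rings.
A: Extension rate ≈ 117.7 / 864 = 0.136 mm per year.
B's length ≈ 0.136 × 800 = 108.8 mm.

108.8 mm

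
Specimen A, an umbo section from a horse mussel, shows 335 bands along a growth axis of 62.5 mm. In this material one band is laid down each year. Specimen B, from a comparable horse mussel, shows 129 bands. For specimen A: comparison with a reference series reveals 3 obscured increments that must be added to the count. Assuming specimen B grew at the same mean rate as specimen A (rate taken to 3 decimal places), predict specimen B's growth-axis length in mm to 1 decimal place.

23.9 mm

Specimen A: after corrections the count is 335 + 3 = 338 bands.
A: 62.5 mm over 338 years gives 62.5 / 338 ≈ 0.185 mm/year.
For B, 0.185 mm/year × 129 years = 23.9 mm.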